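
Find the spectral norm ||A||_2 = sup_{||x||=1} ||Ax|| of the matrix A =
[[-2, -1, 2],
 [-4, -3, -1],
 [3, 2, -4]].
||A||_2 ≈ 7.0412 (= sqrt(largest eigenvalue of A^T A))

||A||_2 = sigma_max(A) = sqrt(lambda_max(A^T A)). Form the symmetric matrix M = A^T A =
[[29, 20, -12],
 [20, 14, -7],
 [-12, -7, 21]].
Its characteristic polynomial (trace, sum of principal 2x2 minors, determinant of M give the coefficients) is
  p(λ) = det(λ I - M) = λ^3 - 64λ^2 + 716λ - 49.
No integer candidate from the rational root theorem (±divisors of 49) is a root, so the roots are irrational. The cubic discriminant is Δ = 620563909 > 0, so there are three distinct real roots. p(0) = -49 and p(1) = 604 have opposite signs, so a root lies in (0, 1); Newton's method refines it to λ ≈ 0.0689. p(14) = 175 and p(15) = -334 have opposite signs, so a root lies in (14, 15); Newton's method refines it to λ ≈ 14.3531. p(49) = -980 and p(50) = 751 have opposite signs, so a root lies in (49, 50); Newton's method refines it to λ ≈ 49.5781. Check (Vieta): the three roots sum to 64, matching tr M = 64.
So the eigenvalues of A^T A are ≈ 0.0689, 14.3531, 49.5781 (all ≥ 0, as they must be for A^T A). The largest is λ_max ≈ 49.5781, hence ||A||_2 = sqrt(λ_max) ≈ 7.0412.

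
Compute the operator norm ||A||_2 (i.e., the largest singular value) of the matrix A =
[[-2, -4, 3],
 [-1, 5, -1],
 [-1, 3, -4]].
||A||_2 ≈ 8.33 (= sqrt(largest eigenvalue of A^T A))

||A||_2 = sigma_max(A) = sqrt(lambda_max(A^T A)). Form the symmetric matrix M = A^T A =
[[6, 0, -1],
 [0, 50, -29],
 [-1, -29, 26]].
Its characteristic polynomial (trace, sum of principal 2x2 minors, determinant of M give the coefficients) is
  p(λ) = det(λ I - M) = λ^3 - 82λ^2 + 914λ - 2704.
No integer candidate from the rational root theorem (±divisors of 2704) is a root, so the roots are irrational. The cubic discriminant is Δ = 49854064 > 0, so there are three distinct real roots. p(5) = -59 and p(6) = 44 have opposite signs, so a root lies in (5, 6); Newton's method refines it to λ ≈ 5.4179. p(7) = 19 and p(8) = -128 have opposite signs, so a root lies in (7, 8); Newton's method refines it to λ ≈ 7.1925. p(69) = -1531 and p(70) = 2476 have opposite signs, so a root lies in (69, 70); Newton's method refines it to λ ≈ 69.3896. Check (Vieta): the three roots sum to 82, matching tr M = 82.
So the eigenvalues of A^T A are ≈ 5.4179, 7.1925, 69.3896 (all ≥ 0, as they must be for A^T A). The largest is λ_max ≈ 69.3896, hence ||A||_2 = sqrt(λ_max) ≈ 8.33.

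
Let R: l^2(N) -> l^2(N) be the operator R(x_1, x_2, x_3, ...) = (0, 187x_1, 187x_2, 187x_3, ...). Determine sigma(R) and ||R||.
sigma(R) = closed disk {z in C : |z| ≤ 187}; ||R|| = 187

Note R = 187·U where U is the unit right shift (U x)_k = x_{k-1} (with x_0 := 0); so ||R|| = 187||U|| and sigma(R) = 187·sigma(U). ||R x||^2 = sum_{k≥1} |187x_k|^2 = 34969||x||^2, so ||R|| = 187 and sigma(R) ⊂ {|z| ≤ 187}. For any |lambda| < 187, the equation (R - lambda I) x = 0 forces x_1 = 0, then 187x_k = lambda x_{k+1} ⇒ x = 0, so R has no eigenvalues. But (R - lambda I) is not surjective for |lambda| < 187: solving (R - lambda I) x = e_1 would require x_n proportional to (lambda/187)^(-n), which is not in l^2. So every |lambda| < 187 lies in the residual spectrum. The boundary |lambda| = 187 is in the approximate point spectrum (the spectrum is closed). Hence sigma(R) is the closed disk of radius 187.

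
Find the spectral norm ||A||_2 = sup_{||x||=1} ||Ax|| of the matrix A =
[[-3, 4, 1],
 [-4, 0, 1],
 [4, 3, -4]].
||A||_2 ≈ 7.4703 (= sqrt(largest eigenvalue of A^T A))

||A||_2 = sigma_max(A) = sqrt(lambda_max(A^T A)). Form the symmetric matrix M = A^T A =
[[41, 0, -23],
 [0, 25, -8],
 [-23, -8, 18]].
Its characteristic polynomial (trace, sum of principal 2x2 minors, determinant of M give the coefficients) is
  p(λ) = det(λ I - M) = λ^3 - 84λ^2 + 1620λ - 2601.
No integer candidate from the rational root theorem (±divisors of 2601) is a root, so the roots are irrational. The cubic discriminant is Δ = 1533494997 > 0, so there are three distinct real roots. p(1) = -1064 and p(2) = 311 have opposite signs, so a root lies in (1, 2); Newton's method refines it to λ ≈ 1.7634. p(26) = 311 and p(27) = -414 have opposite signs, so a root lies in (26, 27); Newton's method refines it to λ ≈ 26.4305. p(55) = -1226 and p(56) = 311 have opposite signs, so a root lies in (55, 56); Newton's method refines it to λ ≈ 55.8061. Check (Vieta): the three roots sum to 84, matching tr M = 84.
So the eigenvalues of A^T A are ≈ 1.7634, 26.4305, 55.8061 (all ≥ 0, as they must be for A^T A). The largest is λ_max ≈ 55.8061, hence ||A||_2 = sqrt(λ_max) ≈ 7.4703.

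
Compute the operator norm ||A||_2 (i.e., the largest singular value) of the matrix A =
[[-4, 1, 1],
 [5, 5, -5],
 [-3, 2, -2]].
||A||_2 ≈ 9.0188 (= sqrt(largest eigenvalue of A^T A))

||A||_2 = sigma_max(A) = sqrt(lambda_max(A^T A)). Form the symmetric matrix M = A^T A =
[[50, 15, -23],
 [15, 30, -28],
 [-23, -28, 30]].
Its characteristic polynomial (trace, sum of principal 2x2 minors, determinant of M give the coefficients) is
  p(λ) = det(λ I - M) = λ^3 - 110λ^2 + 2362λ - 2500.
No integer candidate from the rational root theorem (±divisors of 2500) is a root, so the roots are irrational. The cubic discriminant is Δ = 13008774688 > 0, so there are three distinct real roots. p(1) = -247 and p(2) = 1792 have opposite signs, so a root lies in (1, 2); Newton's method refines it to λ ≈ 1.1158. p(27) = 767 and p(28) = -652 have opposite signs, so a root lies in (27, 28); Newton's method refines it to λ ≈ 27.5453. p(81) = -1447 and p(82) = 2912 have opposite signs, so a root lies in (81, 82); Newton's method refines it to λ ≈ 81.3389. Check (Vieta): the three roots sum to 110, matching tr M = 110.
So the eigenvalues of A^T A are ≈ 1.1158, 27.5453, 81.3389 (all ≥ 0, as they must be for A^T A). The largest is λ_max ≈ 81.3389, hence ||A||_2 = sqrt(λ_max) ≈ 9.0188.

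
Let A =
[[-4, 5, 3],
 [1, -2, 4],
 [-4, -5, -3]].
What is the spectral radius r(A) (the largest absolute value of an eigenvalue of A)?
r(A) ≈ 5.962

The eigenvalues of A are the roots of its characteristic polynomial. With M = A (coefficients from the trace, the sum of principal 2x2 minors, and det A):
  p(λ) = det(λ I - M) = λ^3 + 9λ^2 + 53λ + 208.
No integer candidate from the rational root theorem (±divisors of 208) is a root, so the roots are irrational. The cubic discriminant is Δ = -356747 < 0, so there is one real root and a complex-conjugate pair. p(-6) = -2 and p(-5) = 43 have opposite signs, so a root lies in (-6, -5); Newton's method refines it to λ ≈ -5.962. Dividing out (λ - (-5.962)) leaves approximately λ^2 + 3.038λ + 34.8875. For λ^2 + 3.038λ + 34.8875 the discriminant is -130.3207. It is negative, so the remaining roots are the complex-conjugate pair λ ≈ -1.519 ± 5.7079i. Their product equals the constant term, so |λ|^2 ≈ 34.8875 and |λ| ≈ 5.9066.
Thus the eigenvalues (to 4 decimals) are -5.962 (modulus 5.962); -1.519 ± 5.7079i (modulus 5.9066). The spectral radius is the largest modulus: r(A) ≈ 5.962. (Cross-check: r(A) ≤ ||A||_2 ≈ 8.2567; equality holds whenever A is normal, though it can also hold for some non-normal A.)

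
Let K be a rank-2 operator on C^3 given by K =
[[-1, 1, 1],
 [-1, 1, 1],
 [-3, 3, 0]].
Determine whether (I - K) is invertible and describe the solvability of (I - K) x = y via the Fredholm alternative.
(I - K) is invertible (det(I - K) = 1 ≠ 0), so for every y in C^3 the equation (I - K) x = y has a unique solution.

K has rank 2 and factors as K = U V^T = u1 v1^T + u2 v2^T with u1 = (-2, -2, -3), v1 = (2, -2, 1), u2 = (3, 3, 3), v2 = (1, -1, 1) (multiplying out reproduces the displayed K). The nonzero eigenvalues of U V^T coincide with those of the 2 x 2 matrix G = V^T U = [[v1·u1, v1·u2], [v2·u1, v2·u2]] = [[-3, 3], [-3, 3]], and by the Sylvester determinant identity det(I_3 - U V^T) = det(I_2 - V^T U) = det([[4, -3], [3, -2]]) = (4)(-2) - (-3)(3) = 1. (Direct check: I - K =
[[2, -1, -1],
 [1, 0, -1],
 [3, -3, 1]]
has determinant 1.) The finite-dimensional Fredholm alternative says: either (I - K) is invertible, or ker(I - K) ≠ {0} and then range(I - K) = ker((I - K)^*)^⊥, with dim ker(I - K) = dim ker((I - K)^*). Since det(I - K) ≠ 0, 1 is not an eigenvalue of K and ker(I - K) = {0}, so we are in the first case: for every y there is a unique x = (I - K)^(-1) y. (Explicitly, by the Woodbury identity, (I - U V^T)^(-1) = I + U (I_2 - G)^(-1) V^T.)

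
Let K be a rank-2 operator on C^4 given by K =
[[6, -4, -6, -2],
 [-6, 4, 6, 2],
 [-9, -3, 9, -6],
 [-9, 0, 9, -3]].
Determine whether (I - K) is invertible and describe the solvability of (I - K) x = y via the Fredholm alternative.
(I - K) is invertible (det(I - K) = 18 ≠ 0), so for every y in C^4 the equation (I - K) x = y has a unique solution.

K has rank 2 and factors as K = U V^T = u1 v1^T + u2 v2^T with u1 = (0, 0, -3, -2), v1 = (3, 1, -3, 2), u2 = (2, -2, 0, -1), v2 = (3, -2, -3, -1) (multiplying out reproduces the displayed K). The nonzero eigenvalues of U V^T coincide with those of the 2 x 2 matrix G = V^T U = [[v1·u1, v1·u2], [v2·u1, v2·u2]] = [[5, 2], [11, 11]], and by the Sylvester determinant identity det(I_4 - U V^T) = det(I_2 - V^T U) = det([[-4, -2], [-11, -10]]) = (-4)(-10) - (-2)(-11) = 18. (Direct check: I - K =
[[-5, 4, 6, 2],
 [6, -3, -6, -2],
 [9, 3, -8, 6],
 [9, 0, -9, 4]]
has determinant 18.) The finite-dimensional Fredholm alternative says: either (I - K) is invertible, or ker(I - K) ≠ {0} and then range(I - K) = ker((I - K)^*)^⊥, with dim ker(I - K) = dim ker((I - K)^*). Since det(I - K) ≠ 0, 1 is not an eigenvalue of K and ker(I - K) = {0}, so we are in the first case: for every y there is a unique x = (I - K)^(-1) y. (Explicitly, by the Woodbury identity, (I - U V^T)^(-1) = I + U (I_2 - G)^(-1) V^T.)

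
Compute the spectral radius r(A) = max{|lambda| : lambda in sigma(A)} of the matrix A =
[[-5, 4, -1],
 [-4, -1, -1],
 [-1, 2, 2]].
r(A) ≈ 4.7127

The eigenvalues of A are the roots of its characteristic polynomial. With M = A (coefficients from the trace, the sum of principal 2x2 minors, and det A):
  p(λ) = det(λ I - M) = λ^3 + 4λ^2 + 10λ - 45.
No integer candidate from the rational root theorem (±divisors of 45) is a root, so the roots are irrational. The cubic discriminant is Δ = -77955 < 0, so there is one real root and a complex-conjugate pair. p(2) = -1 and p(3) = 48 have opposite signs, so a root lies in (2, 3); Newton's method refines it to λ ≈ 2.0261. Dividing out (λ - (2.0261)) leaves approximately λ^2 + 6.0261λ + 22.2098. For λ^2 + 6.0261λ + 22.2098 the discriminant is -52.5248. It is negative, so the remaining roots are the complex-conjugate pair λ ≈ -3.0131 ± 3.6237i. Their product equals the constant term, so |λ|^2 ≈ 22.2098 and |λ| ≈ 4.7127.
Thus the eigenvalues (to 4 decimals) are 2.0261 (modulus 2.0261); -3.0131 ± 3.6237i (modulus 4.7127). The spectral radius is the largest modulus: r(A) ≈ 4.7127. (Cross-check: r(A) ≤ ||A||_2 ≈ 7.2805; equality holds whenever A is normal, though it can also hold for some non-normal A.)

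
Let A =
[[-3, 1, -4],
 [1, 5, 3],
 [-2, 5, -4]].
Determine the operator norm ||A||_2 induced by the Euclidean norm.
||A||_2 ≈ 8.0323 (= sqrt(largest eigenvalue of A^T A))

||A||_2 = sigma_max(A) = sqrt(lambda_max(A^T A)). Form the symmetric matrix M = A^T A =
[[14, -8, 23],
 [-8, 51, -9],
 [23, -9, 41]].
Its characteristic polynomial (trace, sum of principal 2x2 minors, determinant of M give the coefficients) is
  p(λ) = det(λ I - M) = λ^3 - 106λ^2 + 2705λ - 1849.
No integer candidate from the rational root theorem (±divisors of 1849) is a root, so the roots are irrational. The cubic discriminant is Δ = 3685768297 > 0, so there are three distinct real roots. p(0) = -1849 and p(1) = 751 have opposite signs, so a root lies in (0, 1); Newton's method refines it to λ ≈ 0.7028. p(40) = 751 and p(41) = -209 have opposite signs, so a root lies in (40, 41); Newton's method refines it to λ ≈ 40.7795. p(64) = -761 and p(65) = 751 have opposite signs, so a root lies in (64, 65); Newton's method refines it to λ ≈ 64.5178. Check (Vieta): the three roots sum to 106, matching tr M = 106.
So the eigenvalues of A^T A are ≈ 0.7028, 40.7795, 64.5178 (all ≥ 0, as they must be for A^T A). The largest is λ_max ≈ 64.5178, hence ||A||_2 = sqrt(λ_max) ≈ 8.0323.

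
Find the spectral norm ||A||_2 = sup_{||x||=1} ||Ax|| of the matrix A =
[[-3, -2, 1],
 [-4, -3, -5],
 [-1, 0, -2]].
||A||_2 ≈ 7.5988 (= sqrt(largest eigenvalue of A^T A))

||A||_2 = sigma_max(A) = sqrt(lambda_max(A^T A)). Form the symmetric matrix M = A^T A =
[[26, 18, 19],
 [18, 13, 13],
 [19, 13, 30]].
Its characteristic polynomial (trace, sum of principal 2x2 minors, determinant of M give the coefficients) is
  p(λ) = det(λ I - M) = λ^3 - 69λ^2 + 654λ - 225.
No integer candidate from the rational root theorem (±divisors of 225) is a root, so the roots are irrational. The cubic discriminant is Δ = 803186145 > 0, so there are three distinct real roots. p(0) = -225 and p(1) = 361 have opposite signs, so a root lies in (0, 1); Newton's method refines it to λ ≈ 0.3574. p(10) = 415 and p(11) = -49 have opposite signs, so a root lies in (10, 11); Newton's method refines it to λ ≈ 10.9015. p(57) = -1935 and p(58) = 703 have opposite signs, so a root lies in (57, 58); Newton's method refines it to λ ≈ 57.7411. Check (Vieta): the three roots sum to 69, matching tr M = 69.
So the eigenvalues of A^T A are ≈ 0.3574, 10.9015, 57.7411 (all ≥ 0, as they must be for A^T A). The largest is λ_max ≈ 57.7411, hence ||A||_2 = sqrt(λ_max) ≈ 7.5988.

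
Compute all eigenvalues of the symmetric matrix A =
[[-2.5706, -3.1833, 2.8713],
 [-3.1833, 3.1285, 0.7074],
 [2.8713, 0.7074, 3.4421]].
sigma(A) ≈ {-5, 4, 5}

A is real symmetric, so its spectrum consists of real eigenvalues. Expanding the characteristic polynomial of the displayed matrix gives
  det(λ I - A) = p(λ) = λ^3 + (-4)λ^2 + (-25)λ + (100).
Solving p(λ) = 0 yields eigenvalues ≈ -5, 4, 5. (A is shown rounded to 4 decimals, so these recover the underlying integer eigenvalues to within that precision.)
Verification: the trace of A = 4 equals the sum of eigenvalues 4, and det(A) ≈ -99.9997 matches the eigenvalue product -100.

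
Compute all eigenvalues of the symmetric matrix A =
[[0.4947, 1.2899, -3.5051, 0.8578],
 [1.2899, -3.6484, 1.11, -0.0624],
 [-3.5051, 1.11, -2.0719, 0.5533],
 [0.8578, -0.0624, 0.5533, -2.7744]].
sigma(A) ≈ {-6, -3, -2, 3}

A is real symmetric, so its spectrum consists of real eigenvalues. Expanding the characteristic polynomial of the displayed matrix gives
  det(λ I - A) = p(λ) = λ^4 + (8)λ^3 + (3)λ^2 + (-72.0013)λ + (-108.0012).
Solving p(λ) = 0 yields eigenvalues ≈ -6, -3, -2, 3. (A is shown rounded to 4 decimals, so these recover the underlying integer eigenvalues to within that precision.)
Verification: the trace of A = -8 equals the sum of eigenvalues -8, and det(A) ≈ -108.0012 matches the eigenvalue product -108.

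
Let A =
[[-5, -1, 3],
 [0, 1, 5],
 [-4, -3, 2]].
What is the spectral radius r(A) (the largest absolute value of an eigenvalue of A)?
r(A) ≈ 4.1564

The eigenvalues of A are the roots of its characteristic polynomial. With M = A (coefficients from the trace, the sum of principal 2x2 minors, and det A):
  p(λ) = det(λ I - M) = λ^3 + 2λ^2 + 14λ + 53.
No integer candidate from the rational root theorem (±divisors of 53) is a root, so the roots are irrational. The cubic discriminant is Δ = -61019 < 0, so there is one real root and a complex-conjugate pair. p(-4) = -35 and p(-3) = 2 have opposite signs, so a root lies in (-4, -3); Newton's method refines it to λ ≈ -3.0678. Dividing out (λ - (-3.0678)) leaves approximately λ^2 - 1.0678λ + 17.276. For λ^2 - 1.0678λ + 17.276 the discriminant is -67.9636. It is negative, so the remaining roots are the complex-conjugate pair λ ≈ 0.5339 ± 4.122i. Their product equals the constant term, so |λ|^2 ≈ 17.276 and |λ| ≈ 4.1564.
Thus the eigenvalues (to 4 decimals) are -3.0678 (modulus 3.0678); 0.5339 ± 4.122i (modulus 4.1564). The spectral radius is the largest modulus: r(A) ≈ 4.1564. (Cross-check: r(A) ≤ ||A||_2 ≈ 8.1715; equality holds whenever A is normal, though it can also hold for some non-normal A.)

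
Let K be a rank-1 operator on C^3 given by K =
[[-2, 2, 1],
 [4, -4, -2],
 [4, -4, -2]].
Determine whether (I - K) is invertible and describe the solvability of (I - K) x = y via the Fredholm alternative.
(I - K) is invertible (det(I - K) = 9 ≠ 0), so for every y in C^3 the equation (I - K) x = y has a unique solution.

K has rank 1, so it is an outer product K = u v^T: every row of K is a multiple of one row vector. Reading off the entries, u = (-1, 2, 2) and v = (2, -2, -1) (row i of K equals u_i·v^T). A rank-one matrix u v^T satisfies K u = u (v·u) and kills the (2)-dimensional subspace v^⊥, so its characteristic polynomial is lambda^2 (lambda - v·u) with v·u = tr K = -8. Hence the eigenvalues of I - K are 1 (multiplicity 2) and 1 - (-8) = 9, so det(I - K) = 9. (Direct check: I - K =
[[3, -2, -1],
 [-4, 5, 2],
 [-4, 4, 3]]
has determinant 9.) The finite-dimensional Fredholm alternative says: either (I - K) is invertible, or ker(I - K) ≠ {0} and then range(I - K) = ker((I - K)^*)^⊥, with dim ker(I - K) = dim ker((I - K)^*). Since det(I - K) ≠ 0, 1 is not an eigenvalue of K and ker(I - K) = {0}, so we are in the first case: for every y there is a unique x = (I - K)^(-1) y. Explicitly, by the Sherman–Morrison formula, (I - u v^T)^(-1) = I + u v^T/(1 - v·u), i.e. (I - K)^(-1) = I + K/(9).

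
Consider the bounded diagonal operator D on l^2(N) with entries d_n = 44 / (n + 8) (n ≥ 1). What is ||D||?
||D|| = 44/9 (attained at n = 1)

For D diagonal, ||D|| = sup_n |d_n| = sup_n 44/(n + 8). This is positive and strictly decreasing in n, so the supremum is attained at n = 1: d_1 = 44/(1 + 8) = 44/9. Hence ||D|| = 44/9.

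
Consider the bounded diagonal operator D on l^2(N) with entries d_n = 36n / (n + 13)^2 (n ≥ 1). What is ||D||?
||D|| = 9/13 (attained at n = 13)

For D diagonal, ||D|| = sup_n |d_n|. Treat f(x) = 36x / (x + 13)^2 for real x > 0. By the quotient rule, f'(x) = 36(13 - x)/(x + 13)^3, which is positive for x < 13 and negative for x > 13. So f has a unique maximum at x = 13, and since 13 is a positive integer, the supremum over n ≥ 1 is attained at n = 13: d_13 = 36·13/(13 + 13)^2 = 36·13/676 = 9/13. Hence ||D|| = 9/13.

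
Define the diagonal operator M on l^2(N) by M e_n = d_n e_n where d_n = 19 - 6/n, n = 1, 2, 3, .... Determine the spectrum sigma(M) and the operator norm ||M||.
sigma(M) = {19 - 6/n : n ≥ 1} ∪ {19}; ||M|| = 19

A bounded diagonal operator on l^2 with diagonal entries d_n has spectrum equal to the closure of {d_n : n ≥ 1}: every d_n is an eigenvalue (with eigenvector e_n), so {d_n} ⊂ sigma(M); the spectrum is closed, so its closure is too; and for lambda not in the closure, (M - lambda I) has bounded inverse (the diagonal entries 1/(d_n - lambda) are bounded). For our sequence d_n = 19 - 6/n, n = 1, 2, 3, ...:
  - {d_n} = {19 - 6/n : n ≥ 1}; the only limit point is 19
  - closure = {19 - 6/n : n ≥ 1} ∪ {19}
For the norm: a diagonal operator has ||M|| = sup_n |d_n|. Here d_n = 19 - 6/n increases monotonically from d_1 = 13 toward 19, with all terms in [13, 19); so sup_n |d_n| = 19 (the supremum is the limit, not attained). So ||M|| = 19.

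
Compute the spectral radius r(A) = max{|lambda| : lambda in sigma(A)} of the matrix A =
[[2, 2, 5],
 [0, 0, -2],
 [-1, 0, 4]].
r(A) ≈ 3.3075

The eigenvalues of A are the roots of its characteristic polynomial. With M = A (coefficients from the trace, the sum of principal 2x2 minors, and det A):
  p(λ) = det(λ I - M) = λ^3 - 6λ^2 + 13λ - 4.
No integer candidate from the rational root theorem (±divisors of 4) is a root, so the roots are irrational. The cubic discriminant is Δ = -976 < 0, so there is one real root and a complex-conjugate pair. p(0) = -4 and p(1) = 4 have opposite signs, so a root lies in (0, 1); Newton's method refines it to λ ≈ 0.3656. Dividing out (λ - (0.3656)) leaves approximately λ^2 - 5.6344λ + 10.9399. For λ^2 - 5.6344λ + 10.9399 the discriminant is -12.0134. It is negative, so the remaining roots are the complex-conjugate pair λ ≈ 2.8172 ± 1.733i. Their product equals the constant term, so |λ|^2 ≈ 10.9399 and |λ| ≈ 3.3075.
Thus the eigenvalues (to 4 decimals) are 0.3656 (modulus 0.3656); 2.8172 ± 1.733i (modulus 3.3075). The spectral radius is the largest modulus: r(A) ≈ 3.3075. (Cross-check: r(A) ≤ ||A||_2 ≈ 6.9543; equality holds whenever A is normal, though it can also hold for some non-normal A.)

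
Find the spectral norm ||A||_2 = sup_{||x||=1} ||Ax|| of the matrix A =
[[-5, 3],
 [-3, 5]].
||A||_2 = 8 (= sqrt(largest eigenvalue of A^T A))

||A||_2 = sigma_max(A) = sqrt(lambda_max(A^T A)). Form the symmetric matrix M = A^T A =
[[34, -30],
 [-30, 34]].
Its characteristic polynomial (trace, determinant of M give the coefficients) is
  p(λ) = det(λ I - M) = λ^2 - 68λ + 256.
For λ^2 - 68λ + 256 the discriminant is 3600. It is a perfect square (60^2), so the roots are rational: λ = (68 ± 60)/2 = 64, 4.
So the eigenvalues of A^T A are ≈ 4, 64 (all ≥ 0, as they must be for A^T A). The largest is λ_max = 64, hence ||A||_2 = sqrt(λ_max) = 8.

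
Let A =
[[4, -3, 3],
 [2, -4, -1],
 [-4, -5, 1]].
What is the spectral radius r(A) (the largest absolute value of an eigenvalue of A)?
r(A) ≈ 4.9947

The eigenvalues of A are the roots of its characteristic polynomial. With M = A (coefficients from the trace, the sum of principal 2x2 minors, and det A):
  p(λ) = det(λ I - M) = λ^3 - λ^2 - 3λ + 120.
No integer candidate from the rational root theorem (±divisors of 120) is a root, so the roots are irrational. The cubic discriminant is Δ = -381723 < 0, so there is one real root and a complex-conjugate pair. p(-5) = -15 and p(-4) = 52 have opposite signs, so a root lies in (-5, -4); Newton's method refines it to λ ≈ -4.8101. Dividing out (λ - (-4.8101)) leaves approximately λ^2 - 5.8101λ + 24.9474. For λ^2 - 5.8101λ + 24.9474 the discriminant is -66.0321. It is negative, so the remaining roots are the complex-conjugate pair λ ≈ 2.9051 ± 4.063i. Their product equals the constant term, so |λ|^2 ≈ 24.9474 and |λ| ≈ 4.9947.
Thus the eigenvalues (to 4 decimals) are -4.8101 (modulus 4.8101); 2.9051 ± 4.063i (modulus 4.9947). The spectral radius is the largest modulus: r(A) ≈ 4.9947. (Cross-check: r(A) ≤ ||A||_2 ≈ 7.2485; equality holds whenever A is normal, though it can also hold for some non-normal A.)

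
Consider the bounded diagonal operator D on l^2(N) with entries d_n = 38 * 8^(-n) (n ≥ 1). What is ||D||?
||D|| = 19/4 (attained at n = 1)

For D diagonal, ||D|| = sup_n |d_n|. The sequence d_n = 38 * 8^(-n) is positive and strictly decreasing (ratio 8^(-1) < 1), so the supremum is d_1 = 38/8 = 19/4. Hence ||D|| = 19/4.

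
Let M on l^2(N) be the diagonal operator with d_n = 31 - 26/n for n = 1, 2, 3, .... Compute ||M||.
||M|| = 31

For a diagonal operator on l^2 with entries d_n, ||M|| = sup_n |d_n|. Here d_1 = 5, d_2 = 18, ..., and d_n = 31 - 26/n increases monotonically toward 31. All terms lie in [5, 31), so |d_n| = d_n and the supremum is the limit 31, which is not attained by any individual d_n. Hence ||M|| = 31.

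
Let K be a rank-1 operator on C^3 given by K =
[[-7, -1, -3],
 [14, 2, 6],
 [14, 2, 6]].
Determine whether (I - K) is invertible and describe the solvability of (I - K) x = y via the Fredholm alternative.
(I - K) is singular (det(I - K) = 0, i.e. 1 ∈ sigma(K)). (I - K) x = y is solvable iff y ⊥ ker((I - K)^*) = span{(-7, -1, -3)}, i.e. iff -7y_1 - y_2 - 3y_3 = 0. When solvable, the solutions are x = y + c·(1, -2, -2), c arbitrary (ker(I - K) = span{(1, -2, -2)}, dimension 1).

K has rank 1, so it is an outer product K = u v^T: every row of K is a multiple of one row vector. Reading off the entries, u = (1, -2, -2) and v = (-7, -1, -3) (row i of K equals u_i·v^T). A rank-one matrix u v^T satisfies K u = u (v·u) and kills the (2)-dimensional subspace v^⊥, so its characteristic polynomial is lambda^2 (lambda - v·u) with v·u = tr K = 1. Hence the eigenvalues of I - K are 1 (multiplicity 2) and 1 - (1) = 0, so det(I - K) = 0. (Direct check: I - K =
[[8, 1, 3],
 [-14, -1, -6],
 [-14, -2, -5]]
has determinant 0.) So 1 is an eigenvalue of K and (I - K) is not invertible. The finite-dimensional Fredholm alternative says: either (I - K) is invertible, or ker(I - K) ≠ {0} and then range(I - K) = ker((I - K)^*)^⊥, with dim ker(I - K) = dim ker((I - K)^*). We are in the second case, so we need both kernels. Kernel of I - K: (I - K) u = u - u (v·u) = u - u = 0, so ker(I - K) = span{u} = span{(1, -2, -2)} (it is exactly 1-dimensional because rank(I - K) = 2). Kernel of the adjoint: K is real, so (I - K)^* = I - K^T = I - v u^T, and (I - v u^T) v = v - v (u·v) = 0; hence ker((I - K)^*) = span{v} = span{(-7, -1, -3)}. Therefore (I - K) x = y is solvable iff <y, v> = 0, i.e. iff -7y_1 - y_2 - 3y_3 = 0. When this holds, K y = u (v·y) = 0, so (I - K) y = y and x = y is a particular solution; the full solution set is the line x = y + c·u = y + c·(1, -2, -2), c ∈ C.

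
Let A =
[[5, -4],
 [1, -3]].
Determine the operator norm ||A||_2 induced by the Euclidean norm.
||A||_2 = sqrt((51 + sqrt(2117))/2) ≈ 6.9646 (= sqrt(largest eigenvalue of A^T A))

||A||_2 = sigma_max(A) = sqrt(lambda_max(A^T A)). Form the symmetric matrix M = A^T A =
[[26, -23],
 [-23, 25]].
Its characteristic polynomial (trace, determinant of M give the coefficients) is
  p(λ) = det(λ I - M) = λ^2 - 51λ + 121.
For λ^2 - 51λ + 121 the discriminant is 2117. It is nonnegative but not a perfect square, so the roots are real and irrational: λ = (51 ± sqrt(2117))/2 ≈ 48.5054, 2.4946.
So the eigenvalues of A^T A are ≈ 2.4946, 48.5054 (all ≥ 0, as they must be for A^T A). The largest is λ_max = (51 + sqrt(2117))/2 ≈ 48.5054, hence ||A||_2 = sqrt(λ_max) = sqrt((51 + sqrt(2117))/2) ≈ 6.9646.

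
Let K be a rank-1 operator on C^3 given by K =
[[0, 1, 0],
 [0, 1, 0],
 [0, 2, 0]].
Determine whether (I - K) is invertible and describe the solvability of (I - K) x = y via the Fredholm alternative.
(I - K) is singular (det(I - K) = 0, i.e. 1 ∈ sigma(K)). (I - K) x = y is solvable iff y ⊥ ker((I - K)^*) = span{(0, -1, 0)}, i.e. iff -y_2 = 0. When solvable, the solutions are x = y + c·(-1, -1, -2), c arbitrary (ker(I - K) = span{(-1, -1, -2)}, dimension 1).

K has rank 1, so it is an outer product K = u v^T: every row of K is a multiple of one row vector. Reading off the entries, u = (-1, -1, -2) and v = (0, -1, 0) (row i of K equals u_i·v^T). A rank-one matrix u v^T satisfies K u = u (v·u) and kills the (2)-dimensional subspace v^⊥, so its characteristic polynomial is lambda^2 (lambda - v·u) with v·u = tr K = 1. Hence the eigenvalues of I - K are 1 (multiplicity 2) and 1 - (1) = 0, so det(I - K) = 0. (Direct check: I - K =
[[1, -1, 0],
 [0, 0, 0],
 [0, -2, 1]]
has determinant 0.) So 1 is an eigenvalue of K and (I - K) is not invertible. The finite-dimensional Fredholm alternative says: either (I - K) is invertible, or ker(I - K) ≠ {0} and then range(I - K) = ker((I - K)^*)^⊥, with dim ker(I - K) = dim ker((I - K)^*). We are in the second case, so we need both kernels. Kernel of I - K: (I - K) u = u - u (v·u) = u - u = 0, so ker(I - K) = span{u} = span{(-1, -1, -2)} (it is exactly 1-dimensional because rank(I - K) = 2). Kernel of the adjoint: K is real, so (I - K)^* = I - K^T = I - v u^T, and (I - v u^T) v = v - v (u·v) = 0; hence ker((I - K)^*) = span{v} = span{(0, -1, 0)}. Therefore (I - K) x = y is solvable iff <y, v> = 0, i.e. iff -y_2 = 0. When this holds, K y = u (v·y) = 0, so (I - K) y = y and x = y is a particular solution; the full solution set is the line x = y + c·u = y + c·(-1, -1, -2), c ∈ C.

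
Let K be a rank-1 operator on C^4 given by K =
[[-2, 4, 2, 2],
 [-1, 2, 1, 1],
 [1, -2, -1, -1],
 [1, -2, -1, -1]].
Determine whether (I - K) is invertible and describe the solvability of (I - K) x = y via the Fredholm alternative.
(I - K) is invertible (det(I - K) = 3 ≠ 0), so for every y in C^4 the equation (I - K) x = y has a unique solution.

K has rank 1, so it is an outer product K = u v^T: every row of K is a multiple of one row vector. Reading off the entries, u = (-2, -1, 1, 1) and v = (1, -2, -1, -1) (row i of K equals u_i·v^T). A rank-one matrix u v^T satisfies K u = u (v·u) and kills the (3)-dimensional subspace v^⊥, so its characteristic polynomial is lambda^3 (lambda - v·u) with v·u = tr K = -2. Hence the eigenvalues of I - K are 1 (multiplicity 3) and 1 - (-2) = 3, so det(I - K) = 3. (Direct check: I - K =
[[3, -4, -2, -2],
 [1, -1, -1, -1],
 [-1, 2, 2, 1],
 [-1, 2, 1, 2]]
has determinant 3.) The finite-dimensional Fredholm alternative says: either (I - K) is invertible, or ker(I - K) ≠ {0} and then range(I - K) = ker((I - K)^*)^⊥, with dim ker(I - K) = dim ker((I - K)^*). Since det(I - K) ≠ 0, 1 is not an eigenvalue of K and ker(I - K) = {0}, so we are in the first case: for every y there is a unique x = (I - K)^(-1) y. Explicitly, by the Sherman–Morrison formula, (I - u v^T)^(-1) = I + u v^T/(1 - v·u), i.e. (I - K)^(-1) = I + K/(3).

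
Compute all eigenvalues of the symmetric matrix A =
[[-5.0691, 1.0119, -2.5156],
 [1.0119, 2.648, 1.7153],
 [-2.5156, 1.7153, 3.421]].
sigma(A) ≈ {-6, 2, 5}

A is real symmetric, so its spectrum consists of real eigenvalues. Expanding the characteristic polynomial of the displayed matrix gives
  det(λ I - A) = p(λ) = λ^3 + (-1)λ^2 + (-32)λ + (59.9982).
Solving p(λ) = 0 yields eigenvalues ≈ -6, 2, 5. (A is shown rounded to 4 decimals, so these recover the underlying integer eigenvalues to within that precision.)
Verification: the trace of A = 1 equals the sum of eigenvalues 1, and det(A) ≈ -59.9982 matches the eigenvalue product -60.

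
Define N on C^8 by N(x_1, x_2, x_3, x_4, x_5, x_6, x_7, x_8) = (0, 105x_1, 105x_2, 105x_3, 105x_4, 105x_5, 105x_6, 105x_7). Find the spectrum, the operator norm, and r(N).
sigma(N) = {0}; ||N|| = 105; r(N) = 0. (N is nilpotent with N^8 = 0.)

On C^8, N is a strictly lower-triangular matrix with 105 on the subdiagonal and zeros elsewhere, so its characteristic polynomial is lambda^8 and every eigenvalue is 0: sigma(N) = {0}. For the operator norm, N e_i = 105e_{i+1} for i = 1, ..., 7 and N e_8 = 0, so the singular values of N are 105 (with multiplicity 7) and 0; hence ||N|| = 105. The spectral radius r(N) = max|lambda| = 0. Note ||N|| > r(N) — characteristic of non-normal nilpotent operators. Indeed N^8 = 0.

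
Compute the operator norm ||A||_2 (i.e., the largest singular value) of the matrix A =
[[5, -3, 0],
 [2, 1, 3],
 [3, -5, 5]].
||A||_2 ≈ 9.1256 (= sqrt(largest eigenvalue of A^T A))

||A||_2 = sigma_max(A) = sqrt(lambda_max(A^T A)). Form the symmetric matrix M = A^T A =
[[38, -28, 21],
 [-28, 35, -22],
 [21, -22, 34]].
Its characteristic polynomial (trace, sum of principal 2x2 minors, determinant of M give the coefficients) is
  p(λ) = det(λ I - M) = λ^3 - 107λ^2 + 2103λ - 10609.
No integer candidate from the rational root theorem (±divisors of 10609) is a root, so the roots are irrational. The cubic discriminant is Δ = 1377125200 > 0, so there are three distinct real roots. p(8) = -121 and p(9) = 380 have opposite signs, so a root lies in (8, 9); Newton's method refines it to λ ≈ 8.2141. p(15) = 236 and p(16) = -257 have opposite signs, so a root lies in (15, 16); Newton's method refines it to λ ≈ 15.5094. p(83) = -1396 and p(84) = 3755 have opposite signs, so a root lies in (83, 84); Newton's method refines it to λ ≈ 83.2766. Check (Vieta): the three roots sum to 107, matching tr M = 107.
So the eigenvalues of A^T A are ≈ 8.2141, 15.5094, 83.2766 (all ≥ 0, as they must be for A^T A). The largest is λ_max ≈ 83.2766, hence ||A||_2 = sqrt(λ_max) ≈ 9.1256.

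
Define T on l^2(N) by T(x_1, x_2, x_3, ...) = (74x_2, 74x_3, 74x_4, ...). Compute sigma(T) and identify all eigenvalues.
sigma(T) = closed disk {z in C : |z| ≤ 74}; sigma_p(T) = open disk {z in C : |z| < 74}

Note T = 74·V where V is the unit left shift (V x)_k = x_{k+1}; so sigma(T) = 74·sigma(V) and ||T|| = 74||V||. ||T x||^2 = 5476sum_{k≥2} |x_k|^2 ≤ 5476||x||^2, with equality on {x : x_1 = 0}, so ||T|| = 74. For any lambda with |lambda| < 74, set r = lambda/74 (|r| < 1); the vector x = (1, r, r^2, ...) is in l^2 and satisfies T x = 74(r, r^2, ...) = lambda x, so lambda is an eigenvalue. On the boundary |lambda| = 74 the geometric series diverges, so no l^2 eigenvector exists, but these lambda lie in the approximate point spectrum. Hence sigma(T) is the closed disk of radius 74 and sigma_p(T) is the open disk.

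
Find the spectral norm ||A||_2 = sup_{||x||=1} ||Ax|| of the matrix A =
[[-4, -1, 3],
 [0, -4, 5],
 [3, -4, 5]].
||A||_2 ≈ 9.5759 (= sqrt(largest eigenvalue of A^T A))

||A||_2 = sigma_max(A) = sqrt(lambda_max(A^T A)). Form the symmetric matrix M = A^T A =
[[25, -8, 3],
 [-8, 33, -43],
 [3, -43, 59]].
Its characteristic polynomial (trace, sum of principal 2x2 minors, determinant of M give the coefficients) is
  p(λ) = det(λ I - M) = λ^3 - 117λ^2 + 2325λ - 441.
No integer candidate from the rational root theorem (±divisors of 441) is a root, so the roots are irrational. The cubic discriminant is Δ = 23054126256 > 0, so there are three distinct real roots. p(0) = -441 and p(1) = 1768 have opposite signs, so a root lies in (0, 1); Newton's method refines it to λ ≈ 0.1915. p(25) = 184 and p(26) = -1507 have opposite signs, so a root lies in (25, 26); Newton's method refines it to λ ≈ 25.1112. p(91) = -4172 and p(92) = 1859 have opposite signs, so a root lies in (91, 92); Newton's method refines it to λ ≈ 91.6973. Check (Vieta): the three roots sum to 117, matching tr M = 117.
So the eigenvalues of A^T A are ≈ 0.1915, 25.1112, 91.6973 (all ≥ 0, as they must be for A^T A). The largest is λ_max ≈ 91.6973, hence ||A||_2 = sqrt(λ_max) ≈ 9.5759.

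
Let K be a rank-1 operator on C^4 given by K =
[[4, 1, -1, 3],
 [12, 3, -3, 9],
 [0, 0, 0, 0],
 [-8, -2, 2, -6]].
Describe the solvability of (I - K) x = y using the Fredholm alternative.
(I - K) is singular (det(I - K) = 0, i.e. 1 ∈ sigma(K)). (I - K) x = y is solvable iff y ⊥ ker((I - K)^*) = span{(4, 1, -1, 3)}, i.e. iff 4y_1 + y_2 - y_3 + 3y_4 = 0. When solvable, the solutions are x = y + c·(1, 3, 0, -2), c arbitrary (ker(I - K) = span{(1, 3, 0, -2)}, dimension 1).

K has rank 1, so it is an outer product K = u v^T: every row of K is a multiple of one row vector. Reading off the entries, u = (1, 3, 0, -2) and v = (4, 1, -1, 3) (row i of K equals u_i·v^T). A rank-one matrix u v^T satisfies K u = u (v·u) and kills the (3)-dimensional subspace v^⊥, so its characteristic polynomial is lambda^3 (lambda - v·u) with v·u = tr K = 1. Hence the eigenvalues of I - K are 1 (multiplicity 3) and 1 - (1) = 0, so det(I - K) = 0. (Direct check: I - K =
[[-3, -1, 1, -3],
 [-12, -2, 3, -9],
 [0, 0, 1, 0],
 [8, 2, -2, 7]]
has determinant 0.) So 1 is an eigenvalue of K and (I - K) is not invertible. The finite-dimensional Fredholm alternative says: either (I - K) is invertible, or ker(I - K) ≠ {0} and then range(I - K) = ker((I - K)^*)^⊥, with dim ker(I - K) = dim ker((I - K)^*). We are in the second case, so we need both kernels. Kernel of I - K: (I - K) u = u - u (v·u) = u - u = 0, so ker(I - K) = span{u} = span{(1, 3, 0, -2)} (it is exactly 1-dimensional because rank(I - K) = 3). Kernel of the adjoint: K is real, so (I - K)^* = I - K^T = I - v u^T, and (I - v u^T) v = v - v (u·v) = 0; hence ker((I - K)^*) = span{v} = span{(4, 1, -1, 3)}. Therefore (I - K) x = y is solvable iff <y, v> = 0, i.e. iff 4y_1 + y_2 - y_3 + 3y_4 = 0. When this holds, K y = u (v·y) = 0, so (I - K) y = y and x = y is a particular solution; the full solution set is the line x = y + c·u = y + c·(1, 3, 0, -2), c ∈ C.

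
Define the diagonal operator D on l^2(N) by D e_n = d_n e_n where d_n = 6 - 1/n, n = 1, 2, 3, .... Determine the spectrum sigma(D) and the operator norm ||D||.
sigma(D) = {6 - 1/n : n ≥ 1} ∪ {6}; ||D|| = 6

A bounded diagonal operator on l^2 with diagonal entries d_n has spectrum equal to the closure of {d_n : n ≥ 1}: every d_n is an eigenvalue (with eigenvector e_n), so {d_n} ⊂ sigma(D); the spectrum is closed, so its closure is too; and for lambda not in the closure, (D - lambda I) has bounded inverse (the diagonal entries 1/(d_n - lambda) are bounded). For our sequence d_n = 6 - 1/n, n = 1, 2, 3, ...:
  - {d_n} = {6 - 1/n : n ≥ 1}; the only limit point is 6
  - closure = {6 - 1/n : n ≥ 1} ∪ {6}
For the norm: a diagonal operator has ||D|| = sup_n |d_n|. Here d_n = 6 - 1/n increases monotonically from d_1 = 5 toward 6, with all terms in [5, 6); so sup_n |d_n| = 6 (the supremum is the limit, not attained). So ||D|| = 6.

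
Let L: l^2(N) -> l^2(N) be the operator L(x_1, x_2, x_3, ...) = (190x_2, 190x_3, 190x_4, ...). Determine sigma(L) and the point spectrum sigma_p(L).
sigma(L) = closed disk {z in C : |z| ≤ 190}; sigma_p(L) = open disk {z in C : |z| < 190}

Note L = 190·V where V is the unit left shift (V x)_k = x_{k+1}; so sigma(L) = 190·sigma(V) and ||L|| = 190||V||. ||L x||^2 = 36100sum_{k≥2} |x_k|^2 ≤ 36100||x||^2, with equality on {x : x_1 = 0}, so ||L|| = 190. For any lambda with |lambda| < 190, set r = lambda/190 (|r| < 1); the vector x = (1, r, r^2, ...) is in l^2 and satisfies L x = 190(r, r^2, ...) = lambda x, so lambda is an eigenvalue. On the boundary |lambda| = 190 the geometric series diverges, so no l^2 eigenvector exists, but these lambda lie in the approximate point spectrum. Hence sigma(L) is the closed disk of radius 190 and sigma_p(L) is the open disk.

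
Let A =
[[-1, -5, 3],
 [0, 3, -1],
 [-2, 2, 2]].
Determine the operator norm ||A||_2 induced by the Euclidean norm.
||A||_2 = sqrt((57 + sqrt(1065))/2) ≈ 6.6946 (= sqrt(largest eigenvalue of A^T A))

||A||_2 = sigma_max(A) = sqrt(lambda_max(A^T A)). Form the symmetric matrix M = A^T A =
[[5, 1, -7],
 [1, 38, -14],
 [-7, -14, 14]].
Its characteristic polynomial (trace, sum of principal 2x2 minors, determinant of M give the coefficients) is
  p(λ) = det(λ I - M) = λ^3 - 57λ^2 + 546λ.
The constant term is 0, so λ = 0 is a root. Dividing out λ leaves p(λ) = λ(λ^2 - 57λ + 546). For λ^2 - 57λ + 546 the discriminant is 1065. It is nonnegative but not a perfect square, so the roots are real and irrational: λ = (57 ± sqrt(1065))/2 ≈ 44.8172, 12.1828.
So the eigenvalues of A^T A are ≈ 0, 12.1828, 44.8172 (all ≥ 0, as they must be for A^T A). The largest is λ_max = (57 + sqrt(1065))/2 ≈ 44.8172, hence ||A||_2 = sqrt(λ_max) = sqrt((57 + sqrt(1065))/2) ≈ 6.6946.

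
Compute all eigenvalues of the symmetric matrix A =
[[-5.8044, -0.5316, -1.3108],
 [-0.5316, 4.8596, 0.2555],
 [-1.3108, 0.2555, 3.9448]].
sigma(A) ≈ {-6, 4, 5}

A is real symmetric, so its spectrum consists of real eigenvalues. Expanding the characteristic polynomial of the displayed matrix gives
  det(λ I - A) = p(λ) = λ^3 + (-3)λ^2 + (-34)λ + (120).
Solving p(λ) = 0 yields eigenvalues ≈ -6, 4, 5. (A is shown rounded to 4 decimals, so these recover the underlying integer eigenvalues to within that precision.)
Verification: the trace of A = 3 equals the sum of eigenvalues 3, and det(A) ≈ -120.0008 matches the eigenvalue product -120.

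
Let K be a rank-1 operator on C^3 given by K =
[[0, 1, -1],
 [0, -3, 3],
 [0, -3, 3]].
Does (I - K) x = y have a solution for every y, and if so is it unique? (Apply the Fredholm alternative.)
(I - K) is invertible (det(I - K) = 1 ≠ 0), so for every y in C^3 the equation (I - K) x = y has a unique solution.

K has rank 1, so it is an outer product K = u v^T: every row of K is a multiple of one row vector. Reading off the entries, u = (1, -3, -3) and v = (0, 1, -1) (row i of K equals u_i·v^T). A rank-one matrix u v^T satisfies K u = u (v·u) and kills the (2)-dimensional subspace v^⊥, so its characteristic polynomial is lambda^2 (lambda - v·u) with v·u = tr K = 0. Hence the eigenvalues of I - K are 1 (multiplicity 2) and 1 - (0) = 1, so det(I - K) = 1. (Direct check: I - K =
[[1, -1, 1],
 [0, 4, -3],
 [0, 3, -2]]
has determinant 1.) The finite-dimensional Fredholm alternative says: either (I - K) is invertible, or ker(I - K) ≠ {0} and then range(I - K) = ker((I - K)^*)^⊥, with dim ker(I - K) = dim ker((I - K)^*). Since det(I - K) ≠ 0, 1 is not an eigenvalue of K and ker(I - K) = {0}, so we are in the first case: for every y there is a unique x = (I - K)^(-1) y. Explicitly, by the Sherman–Morrison formula, (I - u v^T)^(-1) = I + u v^T/(1 - v·u), i.e. (I - K)^(-1) = I + K.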